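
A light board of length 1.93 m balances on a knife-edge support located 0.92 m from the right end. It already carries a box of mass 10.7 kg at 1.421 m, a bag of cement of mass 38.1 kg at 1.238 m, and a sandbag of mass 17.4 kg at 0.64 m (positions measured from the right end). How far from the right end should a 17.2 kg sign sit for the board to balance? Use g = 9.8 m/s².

x ≈ 0.187 m from the right end

About the knife-edge support (at 0.92 m from the right end):
Box: 10.7 × 9.8 = 104.9 N down at 1.421 m → arm 0.501 m, τ = 104.9 × 0.501 = 52.55 N·m counterclockwise.
Bag of cement: 38.1 × 9.8 = 373.4 N down at 1.238 m → arm 0.318 m, τ = 373.4 × 0.318 = 118.7 N·m counterclockwise.
Sandbag: 17.4 × 9.8 = 170.5 N down at 0.64 m → arm 0.28 m, τ = 170.5 × 0.28 = 47.74 N·m clockwise.
Net moment of existing loads = 123.5 N·m counterclockwise.
The sign weighs 17.2 × 9.8 = 168.6 N and must supply an equal clockwise moment, so its lever arm about the knife-edge support is 123.5 / 168.6 = 0.733 m.
That puts it at 0.92 − 0.733 = 0.187 m from the right end.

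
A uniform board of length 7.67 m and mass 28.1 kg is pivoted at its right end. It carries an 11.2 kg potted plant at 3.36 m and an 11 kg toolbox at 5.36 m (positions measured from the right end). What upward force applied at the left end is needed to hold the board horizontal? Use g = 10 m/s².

F ≈ 266 N

Take moments about the right end.
Beam weight: 28.1 × 10 = 281 N down at 3.835 m → arm 3.835 m, τ = 281 × 3.835 = 1078 N·m counterclockwise.
Potted plant: 11.2 × 10 = 112 N down at 3.36 m → arm 3.36 m, τ = 112 × 3.36 = 376.3 N·m counterclockwise.
Toolbox: 11 × 10 = 110 N down at 5.36 m → arm 5.36 m, τ = 110 × 5.36 = 589.6 N·m counterclockwise.
Net moment of the loads = 2044 N·m counterclockwise.
The upward force F acts at the left end, arm 7.67 m, giving F × 7.67 clockwise.
Balancing moments: F × 7.67 = 2044, giving F = 2044 / 7.67 = 266 N.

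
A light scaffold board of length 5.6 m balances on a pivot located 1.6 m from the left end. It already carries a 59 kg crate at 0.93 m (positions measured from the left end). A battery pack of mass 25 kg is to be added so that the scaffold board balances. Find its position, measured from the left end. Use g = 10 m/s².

x ≈ 3.18 m from the left end

Choose the pivot (at 1.6 m from the left end) as the axis so the support reaction has zero arm there.
Crate: 59 × 10 = 590 N down at 0.93 m → arm 0.67 m, τ = 590 × 0.67 = 395.3 N·m counterclockwise.
Net moment of existing loads = 395.3 N·m counterclockwise.
The battery pack weighs 25 × 10 = 250 N and must supply an equal clockwise moment, so its lever arm about the pivot is 395.3 / 250 = 1.58 m.
That puts it at 1.6 + 1.58 = 3.18 m from the left end.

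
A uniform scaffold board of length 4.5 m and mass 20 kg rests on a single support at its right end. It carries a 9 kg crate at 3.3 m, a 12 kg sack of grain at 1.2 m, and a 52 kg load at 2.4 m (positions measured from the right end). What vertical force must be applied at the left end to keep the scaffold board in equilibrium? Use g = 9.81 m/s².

Choose the right end as the axis so the unknown pivot reaction has zero arm there.
Beam weight: 20 × 9.81 = 196.2 N down at 2.25 m → arm 2.25 m, τ = 196.2 × 2.25 = 441.4 N·m counterclockwise.
Crate: 9 × 9.81 = 88.29 N down at 3.3 m → arm 3.3 m, τ = 88.29 × 3.3 = 291.4 N·m counterclockwise.
Sack of grain: 12 × 9.81 = 117.7 N down at 1.2 m → arm 1.2 m, τ = 117.7 × 1.2 = 141.2 N·m counterclockwise.
Load: 52 × 9.81 = 510.1 N down at 2.4 m → arm 2.4 m, τ = 510.1 × 2.4 = 1224 N·m counterclockwise.
Net moment of the loads = 2098 N·m counterclockwise.
The upward force F acts at the left end, arm 4.5 m, giving F × 4.5 clockwise.
For rotational equilibrium, F × 4.5 = 2098, so F = 2098 / 4.5 = 466 N.

F ≈ 466 N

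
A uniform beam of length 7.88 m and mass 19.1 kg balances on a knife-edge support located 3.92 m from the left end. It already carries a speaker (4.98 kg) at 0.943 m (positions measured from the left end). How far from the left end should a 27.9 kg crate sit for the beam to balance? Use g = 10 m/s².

x ≈ 4.44 m from the left end

Choose the knife-edge support (at 3.92 m from the left end) as the axis so the support reaction has zero arm there.
Beam weight: 19.1 × 10 = 191 N down at 3.94 m → arm 0.02 m, τ = 191 × 0.02 = 3.82 N·m clockwise.
Speaker: 4.98 × 10 = 49.8 N down at 0.943 m → arm 2.977 m, τ = 49.8 × 2.977 = 148.3 N·m counterclockwise.
Net moment of existing loads = 144.5 N·m counterclockwise.
The crate weighs 27.9 × 10 = 279 N and must supply an equal clockwise moment, so its lever arm about the knife-edge support is 144.5 / 279 = 0.518 m.
That puts it at 3.92 + 0.518 = 4.44 m from the left end.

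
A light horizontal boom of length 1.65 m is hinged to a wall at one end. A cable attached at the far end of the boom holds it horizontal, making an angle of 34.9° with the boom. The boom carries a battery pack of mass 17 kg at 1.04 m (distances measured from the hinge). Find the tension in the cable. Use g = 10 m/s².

T ≈ 187 N

Sum moments about the hinge (the unknown hinge reaction has zero arm there).
Battery pack: 17 × 10 = 170 N down at 1.04 m → arm 1.04 m, τ = 170 × 1.04 = 176.8 N·m clockwise.
Total clockwise load moment = 176.8 N·m.
The cable tension T acts at 1.65 m; only its component perpendicular to the boom, T sinθ, produces torque. sin 34.9° = 0.5721.
Balancing moments: T × 1.65 × 0.5721 = 176.8, giving T = 176.8 / 0.944 = 187 N.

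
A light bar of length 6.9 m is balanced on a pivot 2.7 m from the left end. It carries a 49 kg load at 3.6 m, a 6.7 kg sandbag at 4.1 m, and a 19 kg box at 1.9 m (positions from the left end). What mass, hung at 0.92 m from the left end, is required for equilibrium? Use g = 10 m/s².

m ≈ 21.5 kg

Sum moments about the pivot (at 2.7 m from the left end) (the support reaction has zero arm there).
Load: 49 × 10 = 490 N down at 3.6 m → arm 0.9 m, τ = 490 × 0.9 = 441 N·m clockwise.
Sandbag: 6.7 × 10 = 67 N down at 4.1 m → arm 1.4 m, τ = 67 × 1.4 = 93.8 N·m clockwise.
Box: 19 × 10 = 190 N down at 1.9 m → arm 0.8 m, τ = 190 × 0.8 = 152 N·m counterclockwise.
Net moment of known loads = 382.8 N·m clockwise.
An unknown mass m at 0.92 m has arm 1.78 m; its moment is m·g·1.78 counterclockwise.
For rotational equilibrium, m × 10 × 1.78 = 382.8, so m = 382.8 / (10 × 1.78) = 21.5 kg.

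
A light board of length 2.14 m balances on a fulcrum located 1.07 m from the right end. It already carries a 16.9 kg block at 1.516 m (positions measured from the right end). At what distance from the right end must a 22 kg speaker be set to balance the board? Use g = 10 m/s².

x ≈ 0.727 m from the right end

Take moments about the fulcrum (at 1.07 m from the right end).
Block: 16.9 × 10 = 169 N down at 1.516 m → arm 0.446 m, τ = 169 × 0.446 = 75.37 N·m counterclockwise.
Net moment of existing loads = 75.37 N·m counterclockwise.
The speaker weighs 22 × 10 = 220 N and must supply an equal clockwise moment, so its lever arm about the fulcrum is 75.37 / 220 = 0.343 m.
That puts it at 1.07 − 0.343 = 0.727 m from the right end.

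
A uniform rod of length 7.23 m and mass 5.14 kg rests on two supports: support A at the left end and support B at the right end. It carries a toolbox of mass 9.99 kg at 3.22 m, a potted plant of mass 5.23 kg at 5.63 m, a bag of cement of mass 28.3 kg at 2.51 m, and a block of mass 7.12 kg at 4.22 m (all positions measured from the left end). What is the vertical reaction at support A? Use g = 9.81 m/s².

R_A ≈ 301 N

Choose support B as the axis so its reaction then has zero moment arm.
Beam weight: 5.14 × 9.81 = 50.42 N down at 3.615 m → arm 3.615 m, τ = 50.42 × 3.615 = 182.3 N·m counterclockwise.
Toolbox: 9.99 × 9.81 = 98 N down at 3.22 m → arm 4.01 m, τ = 98 × 4.01 = 393 N·m counterclockwise.
Potted plant: 5.23 × 9.81 = 51.31 N down at 5.63 m → arm 1.6 m, τ = 51.31 × 1.6 = 82.1 N·m counterclockwise.
Bag of cement: 28.3 × 9.81 = 277.6 N down at 2.51 m → arm 4.72 m, τ = 277.6 × 4.72 = 1310 N·m counterclockwise.
Block: 7.12 × 9.81 = 69.85 N down at 4.22 m → arm 3.01 m, τ = 69.85 × 3.01 = 210.2 N·m counterclockwise.
Net load moment about support B = 2178 N·m counterclockwise.
Reaction R at support A is upward at 0 m, arm 7.23 m → moment R × 7.23 clockwise.
Balancing moments: R × 7.23 = 2178, giving R = 301 N.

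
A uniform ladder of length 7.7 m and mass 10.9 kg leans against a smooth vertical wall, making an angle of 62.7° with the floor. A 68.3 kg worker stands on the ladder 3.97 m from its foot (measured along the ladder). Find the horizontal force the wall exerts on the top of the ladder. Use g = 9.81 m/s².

N_wall ≈ 206 N

Take moments about the foot of the ladder.
Ladder weight 10.9×9.81 = 106.9 N acts at 3.85 m along the ladder; its horizontal arm is 3.85·cos62.7° = 1.766 m → τ = 188.8 N·m clockwise.
Worker: 68.3×9.81 = 670 N at 3.97 m → arm 1.821 m → τ = 1220 N·m clockwise.
Wall normal N acts horizontally at the top; its moment arm is the height L sinθ = 7.7·sin62.7° = 6.842 m, counterclockwise.
Setting net torque to zero: N × 6.842 = 1409 → N = 206 N.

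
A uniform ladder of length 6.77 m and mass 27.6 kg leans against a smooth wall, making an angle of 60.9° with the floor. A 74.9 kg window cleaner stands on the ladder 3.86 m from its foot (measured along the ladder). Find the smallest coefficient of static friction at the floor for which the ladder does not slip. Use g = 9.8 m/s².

Choose the foot of the ladder as the axis so the floor normal and friction both act there and drop out.
Ladder weight 27.6×9.8 = 270.5 N acts at 3.385 m along the ladder; its horizontal arm is 3.385·cos60.9° = 1.646 m → τ = 445.2 N·m clockwise.
Window cleaner: 74.9×9.8 = 734 N at 3.86 m → arm 1.877 m → τ = 1378 N·m clockwise.
Wall normal N acts horizontally at the top; its moment arm is the height L sinθ = 6.77·sin60.9° = 5.915 m, counterclockwise.
For rotational equilibrium, N × 5.915 = 1823, so N = 308.2 N.
ΣFx = 0 ⇒ f = N_wall = 308.2 N. ΣFy = 0 ⇒ N_floor = 1004 N.
μ_min = f / N_floor = 308.2 / 1004 = 0.307.

μ_min ≈ 0.307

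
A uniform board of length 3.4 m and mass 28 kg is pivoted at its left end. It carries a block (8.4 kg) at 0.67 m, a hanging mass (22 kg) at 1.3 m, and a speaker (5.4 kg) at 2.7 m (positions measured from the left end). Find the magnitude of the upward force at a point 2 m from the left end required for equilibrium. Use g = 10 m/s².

Choose the left end as the axis so the unknown pivot reaction has zero arm there.
Beam weight: 28 × 10 = 280 N down at 1.7 m → arm 1.7 m, τ = 280 × 1.7 = 476 N·m clockwise.
Block: 8.4 × 10 = 84 N down at 0.67 m → arm 0.67 m, τ = 84 × 0.67 = 56.28 N·m clockwise.
Hanging mass: 22 × 10 = 220 N down at 1.3 m → arm 1.3 m, τ = 220 × 1.3 = 286 N·m clockwise.
Speaker: 5.4 × 10 = 54 N down at 2.7 m → arm 2.7 m, τ = 54 × 2.7 = 145.8 N·m clockwise.
Net moment of the loads = 964.1 N·m clockwise.
The upward force F acts at a point 2 m from the left end, arm 2 m, giving F × 2 counterclockwise.
Setting net torque to zero: F × 2 = 964.1 → F = 964.1 / 2 = 482 N.

F ≈ 482 N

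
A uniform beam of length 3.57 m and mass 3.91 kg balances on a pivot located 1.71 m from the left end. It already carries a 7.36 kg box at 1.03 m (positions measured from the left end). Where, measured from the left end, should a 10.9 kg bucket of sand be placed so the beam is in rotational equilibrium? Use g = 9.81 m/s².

About the pivot (at 1.71 m from the left end):
Beam weight: 3.91 × 9.81 = 38.36 N down at 1.785 m → arm 0.075 m, τ = 38.36 × 0.075 = 2.877 N·m clockwise.
Box: 7.36 × 9.81 = 72.2 N down at 1.03 m → arm 0.68 m, τ = 72.2 × 0.68 = 49.1 N·m counterclockwise.
Net moment of existing loads = 46.22 N·m counterclockwise.
The bucket of sand weighs 10.9 × 9.81 = 106.9 N and must supply an equal clockwise moment, so its lever arm about the pivot is 46.22 / 106.9 = 0.432 m.
That puts it at 1.71 + 0.432 = 2.14 m from the left end.

x ≈ 2.14 m from the left end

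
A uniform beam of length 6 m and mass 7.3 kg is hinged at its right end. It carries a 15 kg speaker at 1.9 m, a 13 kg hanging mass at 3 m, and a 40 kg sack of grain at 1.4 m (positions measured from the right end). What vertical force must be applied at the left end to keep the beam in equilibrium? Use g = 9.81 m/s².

F ≈ 238 N

Take moments about the right end.
Beam weight: 7.3 × 9.81 = 71.61 N down at 3 m → arm 3 m, τ = 71.61 × 3 = 214.8 N·m counterclockwise.
Speaker: 15 × 9.81 = 147.2 N down at 1.9 m → arm 1.9 m, τ = 147.2 × 1.9 = 279.7 N·m counterclockwise.
Hanging mass: 13 × 9.81 = 127.5 N down at 3 m → arm 3 m, τ = 127.5 × 3 = 382.5 N·m counterclockwise.
Sack of grain: 40 × 9.81 = 392.4 N down at 1.4 m → arm 1.4 m, τ = 392.4 × 1.4 = 549.4 N·m counterclockwise.
Net moment of the loads = 1426 N·m counterclockwise.
The upward force F acts at the left end, arm 6 m, giving F × 6 clockwise.
Balancing moments: F × 6 = 1426, giving F = 1426 / 6 = 238 N.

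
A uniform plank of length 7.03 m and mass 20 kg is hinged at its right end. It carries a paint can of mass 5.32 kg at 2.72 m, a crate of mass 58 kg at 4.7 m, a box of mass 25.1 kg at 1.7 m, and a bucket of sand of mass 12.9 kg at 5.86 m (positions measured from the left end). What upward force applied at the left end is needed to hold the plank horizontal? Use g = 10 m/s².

F ≈ 537 N

About the right end:
Beam weight: 20 × 10 = 200 N down at 3.515 m → arm 3.515 m, τ = 200 × 3.515 = 703 N·m counterclockwise.
Paint can: 5.32 × 10 = 53.2 N down at 2.72 m → arm 4.31 m, τ = 53.2 × 4.31 = 229.3 N·m counterclockwise.
Crate: 58 × 10 = 580 N down at 4.7 m → arm 2.33 m, τ = 580 × 2.33 = 1351 N·m counterclockwise.
Box: 25.1 × 10 = 251 N down at 1.7 m → arm 5.33 m, τ = 251 × 5.33 = 1338 N·m counterclockwise.
Bucket of sand: 12.9 × 10 = 129 N down at 5.86 m → arm 1.17 m, τ = 129 × 1.17 = 150.9 N·m counterclockwise.
Net moment of the loads = 3772 N·m counterclockwise.
The upward force F acts at the left end, arm 7.03 m, giving F × 7.03 clockwise.
Balancing moments: F × 7.03 = 3772, giving F = 3772 / 7.03 = 537 N.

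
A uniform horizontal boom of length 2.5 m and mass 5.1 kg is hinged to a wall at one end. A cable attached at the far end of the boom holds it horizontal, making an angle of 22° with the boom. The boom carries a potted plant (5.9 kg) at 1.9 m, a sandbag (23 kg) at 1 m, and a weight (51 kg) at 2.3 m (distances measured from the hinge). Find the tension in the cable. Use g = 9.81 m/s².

Sum moments about the hinge (the unknown hinge reaction has zero arm there).
Beam weight: 5.1 × 9.81 = 50.03 N down at 1.25 m → arm 1.25 m, τ = 50.03 × 1.25 = 62.54 N·m clockwise.
Potted plant: 5.9 × 9.81 = 57.88 N down at 1.9 m → arm 1.9 m, τ = 57.88 × 1.9 = 110 N·m clockwise.
Sandbag: 23 × 9.81 = 225.6 N down at 1 m → arm 1 m, τ = 225.6 × 1 = 225.6 N·m clockwise.
Weight: 51 × 9.81 = 500.3 N down at 2.3 m → arm 2.3 m, τ = 500.3 × 2.3 = 1151 N·m clockwise.
Total clockwise load moment = 1549 N·m.
The cable tension T acts at 2.5 m; only its component perpendicular to the boom, T sinθ, produces torque. sin 22° = 0.3746.
Setting net torque to zero: T × 2.5 × 0.3746 = 1549 → T = 1549 / 0.9365 = 1650 N.

T ≈ 1650 N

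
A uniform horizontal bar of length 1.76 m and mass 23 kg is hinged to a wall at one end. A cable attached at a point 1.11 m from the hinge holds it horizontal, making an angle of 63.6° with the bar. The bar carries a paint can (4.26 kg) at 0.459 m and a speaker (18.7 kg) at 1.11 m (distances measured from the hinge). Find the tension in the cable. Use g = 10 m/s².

Sum moments about the hinge (the unknown hinge reaction has zero arm there).
Beam weight: 23 × 10 = 230 N down at 0.88 m → arm 0.88 m, τ = 230 × 0.88 = 202.4 N·m clockwise.
Paint can: 4.26 × 10 = 42.6 N down at 0.459 m → arm 0.459 m, τ = 42.6 × 0.459 = 19.55 N·m clockwise.
Speaker: 18.7 × 10 = 187 N down at 1.11 m → arm 1.11 m, τ = 187 × 1.11 = 207.6 N·m clockwise.
Total clockwise load moment = 429.6 N·m.
The cable tension T acts at 1.11 m; only its component perpendicular to the bar, T sinθ, produces torque. sin 63.6° = 0.8957.
Balancing moments: T × 1.11 × 0.8957 = 429.6, giving T = 429.6 / 0.9942 = 432 N.

T ≈ 432 N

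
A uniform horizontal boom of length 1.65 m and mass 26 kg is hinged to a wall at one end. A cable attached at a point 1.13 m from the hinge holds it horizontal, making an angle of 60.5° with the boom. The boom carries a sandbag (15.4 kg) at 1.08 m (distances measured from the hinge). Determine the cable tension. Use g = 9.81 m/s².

Sum moments about the hinge (the unknown hinge reaction has zero arm there).
Beam weight: 26 × 9.81 = 255.1 N down at 0.825 m → arm 0.825 m, τ = 255.1 × 0.825 = 210.5 N·m clockwise.
Sandbag: 15.4 × 9.81 = 151.1 N down at 1.08 m → arm 1.08 m, τ = 151.1 × 1.08 = 163.2 N·m clockwise.
Total clockwise load moment = 373.7 N·m.
The cable tension T acts at 1.13 m; only its component perpendicular to the boom, T sinθ, produces torque. sin 60.5° = 0.8704.
Setting net torque to zero: T × 1.13 × 0.8704 = 373.7 → T = 373.7 / 0.9836 = 380 N.

T ≈ 380 N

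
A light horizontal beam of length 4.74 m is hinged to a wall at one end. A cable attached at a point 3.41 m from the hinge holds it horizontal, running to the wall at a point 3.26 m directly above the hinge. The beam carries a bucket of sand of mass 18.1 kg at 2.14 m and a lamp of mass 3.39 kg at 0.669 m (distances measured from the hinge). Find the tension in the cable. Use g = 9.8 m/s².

Taking torques about the hinge:
Bucket of sand: 18.1 × 9.8 = 177.4 N down at 2.14 m → arm 2.14 m, τ = 177.4 × 2.14 = 379.6 N·m clockwise.
Lamp: 3.39 × 9.8 = 33.22 N down at 0.669 m → arm 0.669 m, τ = 33.22 × 0.669 = 22.22 N·m clockwise.
Total clockwise load moment = 401.8 N·m.
The cable tension T acts at 3.41 m; only its component perpendicular to the beam, T sinθ, produces torque. sinθ = h/√(h²+d²) = 3.26/√(3.26²+3.41²) = 0.691.
Στ = 0 ⇒ T × 3.41 × 0.691 = 401.8 ⇒ T = 401.8 / 2.356 = 171 N.

T ≈ 171 N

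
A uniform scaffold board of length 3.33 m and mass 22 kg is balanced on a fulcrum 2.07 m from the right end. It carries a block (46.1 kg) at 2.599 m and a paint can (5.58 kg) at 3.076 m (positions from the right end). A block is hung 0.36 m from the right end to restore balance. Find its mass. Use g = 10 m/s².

m ≈ 12.3 kg

Taking torques about the fulcrum (at 2.07 m from the right end):
Beam weight: 22 × 10 = 220 N down at 1.665 m → arm 0.405 m, τ = 220 × 0.405 = 89.1 N·m clockwise.
Block: 46.1 × 10 = 461 N down at 2.599 m → arm 0.529 m, τ = 461 × 0.529 = 243.9 N·m counterclockwise.
Paint can: 5.58 × 10 = 55.8 N down at 3.076 m → arm 1.006 m, τ = 55.8 × 1.006 = 56.13 N·m counterclockwise.
Net moment of known loads = 210.9 N·m counterclockwise.
An unknown mass m at 0.36 m has arm 1.71 m; its moment is m·g·1.71 clockwise.
Setting net torque to zero: m × 10 × 1.71 = 210.9 → m = 210.9 / (10 × 1.71) = 12.3 kg.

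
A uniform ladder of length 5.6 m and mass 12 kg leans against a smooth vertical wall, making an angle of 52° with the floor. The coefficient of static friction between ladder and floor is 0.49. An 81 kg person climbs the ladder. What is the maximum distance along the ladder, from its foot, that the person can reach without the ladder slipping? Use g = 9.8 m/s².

d ≈ 3.62 m

Sum moments about the foot of the ladder (the floor normal and friction both act there and drop out).
Ladder weight 12×9.8 = 117.6 N acts at 2.8 m along the ladder; its horizontal arm is 2.8·cos52° = 1.724 m → τ = 202.7 N·m clockwise.
Person weight 81×9.8 = 793.8 N at distance d → arm d·cos52° → τ = 793.8·d·0.6157 clockwise.
Wall normal N at the top has arm L sinθ = 4.413 m counterclockwise, so Στ = 0 gives N·4.413 = 202.7 + 488.7·d.
ΣFy = 0 ⇒ N_floor = 911.4 N, so the maximum friction is μ_s·N_floor = 0.49×911.4 = 446.6 N. ΣFx = 0 ⇒ N_wall = f, so at the slipping point N = 446.6 N.
Substituting: 446.6×4.413 = 202.7 + 488.7·d ⇒ d = (1971 − 202.7) / 488.7 = 3.62 m.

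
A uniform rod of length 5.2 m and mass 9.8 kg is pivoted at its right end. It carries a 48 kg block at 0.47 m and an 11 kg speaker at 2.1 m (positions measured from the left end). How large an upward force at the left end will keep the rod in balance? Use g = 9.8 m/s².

Sum moments about the right end (the unknown pivot reaction has zero arm there).
Beam weight: 9.8 × 9.8 = 96.04 N down at 2.6 m → arm 2.6 m, τ = 96.04 × 2.6 = 249.7 N·m counterclockwise.
Block: 48 × 9.8 = 470.4 N down at 0.47 m → arm 4.73 m, τ = 470.4 × 4.73 = 2225 N·m counterclockwise.
Speaker: 11 × 9.8 = 107.8 N down at 2.1 m → arm 3.1 m, τ = 107.8 × 3.1 = 334.2 N·m counterclockwise.
Net moment of the loads = 2809 N·m counterclockwise.
The upward force F acts at the left end, arm 5.2 m, giving F × 5.2 clockwise.
Στ = 0 ⇒ F × 5.2 = 2809 ⇒ F = 2809 / 5.2 = 540 N.

F ≈ 540 N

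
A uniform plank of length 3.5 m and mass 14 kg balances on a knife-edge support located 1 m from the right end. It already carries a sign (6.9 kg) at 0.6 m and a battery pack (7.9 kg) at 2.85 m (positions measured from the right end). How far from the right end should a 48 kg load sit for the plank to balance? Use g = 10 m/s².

x ≈ 0.534 m from the right end

About the knife-edge support (at 1 m from the right end):
Beam weight: 14 × 10 = 140 N down at 1.75 m → arm 0.75 m, τ = 140 × 0.75 = 105 N·m counterclockwise.
Sign: 6.9 × 10 = 69 N down at 0.6 m → arm 0.4 m, τ = 69 × 0.4 = 27.6 N·m clockwise.
Battery pack: 7.9 × 10 = 79 N down at 2.85 m → arm 1.85 m, τ = 79 × 1.85 = 146.2 N·m counterclockwise.
Net moment of existing loads = 223.6 N·m counterclockwise.
The load weighs 48 × 10 = 480 N and must supply an equal clockwise moment, so its lever arm about the knife-edge support is 223.6 / 480 = 0.466 m.
That puts it at 1 − 0.466 = 0.534 m from the right end.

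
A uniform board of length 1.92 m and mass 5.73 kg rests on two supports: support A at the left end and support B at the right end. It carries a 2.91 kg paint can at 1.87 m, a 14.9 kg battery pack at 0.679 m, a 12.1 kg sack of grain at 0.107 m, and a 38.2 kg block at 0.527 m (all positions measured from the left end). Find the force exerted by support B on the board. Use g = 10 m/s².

About support A:
Beam weight: 5.73 × 10 = 57.3 N down at 0.96 m → arm 0.96 m, τ = 57.3 × 0.96 = 55.01 N·m clockwise.
Paint can: 2.91 × 10 = 29.1 N down at 1.87 m → arm 1.87 m, τ = 29.1 × 1.87 = 54.42 N·m clockwise.
Battery pack: 14.9 × 10 = 149 N down at 0.679 m → arm 0.679 m, τ = 149 × 0.679 = 101.2 N·m clockwise.
Sack of grain: 12.1 × 10 = 121 N down at 0.107 m → arm 0.107 m, τ = 121 × 0.107 = 12.95 N·m clockwise.
Block: 38.2 × 10 = 382 N down at 0.527 m → arm 0.527 m, τ = 382 × 0.527 = 201.3 N·m clockwise.
Net load moment about support A = 424.9 N·m clockwise.
Reaction R at support B is upward at 1.92 m, arm 1.92 m → moment R × 1.92 counterclockwise.
Setting net torque to zero: R × 1.92 = 424.9 → R = 221 N.

R_B ≈ 221 N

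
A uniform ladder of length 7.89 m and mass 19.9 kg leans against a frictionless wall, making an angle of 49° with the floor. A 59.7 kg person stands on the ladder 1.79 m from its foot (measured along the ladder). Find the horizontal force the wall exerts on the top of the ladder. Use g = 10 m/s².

About the foot of the ladder:
Ladder weight 19.9×10 = 199 N acts at 3.945 m along the ladder; its horizontal arm is 3.945·cos49° = 2.588 m → τ = 515 N·m clockwise.
Person: 59.7×10 = 597 N at 1.79 m → arm 1.174 m → τ = 700.9 N·m clockwise.
Wall normal N acts horizontally at the top; its moment arm is the height L sinθ = 7.89·sin49° = 5.955 m, counterclockwise.
For rotational equilibrium, N × 5.955 = 1216, so N = 204 N.

N_wall ≈ 204 N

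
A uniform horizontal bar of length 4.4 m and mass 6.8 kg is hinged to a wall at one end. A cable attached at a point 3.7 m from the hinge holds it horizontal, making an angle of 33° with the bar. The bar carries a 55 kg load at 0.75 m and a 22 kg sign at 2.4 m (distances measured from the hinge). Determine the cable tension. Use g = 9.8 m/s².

T ≈ 530 N

About the hinge:
Beam weight: 6.8 × 9.8 = 66.64 N down at 2.2 m → arm 2.2 m, τ = 66.64 × 2.2 = 146.6 N·m clockwise.
Load: 55 × 9.8 = 539 N down at 0.75 m → arm 0.75 m, τ = 539 × 0.75 = 404.2 N·m clockwise.
Sign: 22 × 9.8 = 215.6 N down at 2.4 m → arm 2.4 m, τ = 215.6 × 2.4 = 517.4 N·m clockwise.
Total clockwise load moment = 1068 N·m.
The cable tension T acts at 3.7 m; only its component perpendicular to the bar, T sinθ, produces torque. sin 33° = 0.5446.
For rotational equilibrium, T × 3.7 × 0.5446 = 1068, so T = 1068 / 2.015 = 530 N.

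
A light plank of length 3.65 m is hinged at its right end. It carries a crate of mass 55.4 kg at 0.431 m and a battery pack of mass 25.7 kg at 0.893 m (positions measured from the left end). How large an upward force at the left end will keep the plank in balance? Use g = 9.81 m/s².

F ≈ 670 N

About the right end:
Crate: 55.4 × 9.81 = 543.5 N down at 0.431 m → arm 3.219 m, τ = 543.5 × 3.219 = 1750 N·m counterclockwise.
Battery pack: 25.7 × 9.81 = 252.1 N down at 0.893 m → arm 2.757 m, τ = 252.1 × 2.757 = 695 N·m counterclockwise.
Net moment of the loads = 2445 N·m counterclockwise.
The upward force F acts at the left end, arm 3.65 m, giving F × 3.65 clockwise.
Στ = 0 ⇒ F × 3.65 = 2445 ⇒ F = 2445 / 3.65 = 670 N.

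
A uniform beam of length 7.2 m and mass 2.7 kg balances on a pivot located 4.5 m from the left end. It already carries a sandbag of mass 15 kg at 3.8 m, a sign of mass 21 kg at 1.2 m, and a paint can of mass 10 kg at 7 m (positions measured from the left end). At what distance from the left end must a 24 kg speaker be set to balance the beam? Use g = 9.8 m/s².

x ≈ 6.88 m from the left end

About the pivot (at 4.5 m from the left end):
Beam weight: 2.7 × 9.8 = 26.46 N down at 3.6 m → arm 0.9 m, τ = 26.46 × 0.9 = 23.81 N·m counterclockwise.
Sandbag: 15 × 9.8 = 147 N down at 3.8 m → arm 0.7 m, τ = 147 × 0.7 = 102.9 N·m counterclockwise.
Sign: 21 × 9.8 = 205.8 N down at 1.2 m → arm 3.3 m, τ = 205.8 × 3.3 = 679.1 N·m counterclockwise.
Paint can: 10 × 9.8 = 98 N down at 7 m → arm 2.5 m, τ = 98 × 2.5 = 245 N·m clockwise.
Net moment of existing loads = 560.8 N·m counterclockwise.
The speaker weighs 24 × 9.8 = 235.2 N and must supply an equal clockwise moment, so its lever arm about the pivot is 560.8 / 235.2 = 2.38 m.
That puts it at 4.5 + 2.38 = 6.88 m from the left end.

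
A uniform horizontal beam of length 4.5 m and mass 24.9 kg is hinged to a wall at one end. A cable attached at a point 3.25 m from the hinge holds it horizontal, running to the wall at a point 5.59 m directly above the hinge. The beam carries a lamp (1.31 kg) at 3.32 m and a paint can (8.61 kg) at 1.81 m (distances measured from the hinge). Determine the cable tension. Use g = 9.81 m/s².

Taking torques about the hinge:
Beam weight: 24.9 × 9.81 = 244.3 N down at 2.25 m → arm 2.25 m, τ = 244.3 × 2.25 = 549.7 N·m clockwise.
Lamp: 1.31 × 9.81 = 12.85 N down at 3.32 m → arm 3.32 m, τ = 12.85 × 3.32 = 42.66 N·m clockwise.
Paint can: 8.61 × 9.81 = 84.46 N down at 1.81 m → arm 1.81 m, τ = 84.46 × 1.81 = 152.9 N·m clockwise.
Total clockwise load moment = 745.3 N·m.
The cable tension T acts at 3.25 m; only its component perpendicular to the beam, T sinθ, produces torque. sinθ = h/√(h²+d²) = 5.59/√(5.59²+3.25²) = 0.8645.
Στ = 0 ⇒ T × 3.25 × 0.8645 = 745.3 ⇒ T = 745.3 / 2.81 = 265 N.

T ≈ 265 N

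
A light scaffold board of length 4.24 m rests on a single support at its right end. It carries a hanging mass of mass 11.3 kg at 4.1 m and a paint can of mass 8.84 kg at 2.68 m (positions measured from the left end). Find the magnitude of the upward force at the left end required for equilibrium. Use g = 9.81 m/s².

Taking torques about the right end:
Hanging mass: 11.3 × 9.81 = 110.9 N down at 4.1 m → arm 0.14 m, τ = 110.9 × 0.14 = 15.53 N·m counterclockwise.
Paint can: 8.84 × 9.81 = 86.72 N down at 2.68 m → arm 1.56 m, τ = 86.72 × 1.56 = 135.3 N·m counterclockwise.
Net moment of the loads = 150.8 N·m counterclockwise.
The upward force F acts at the left end, arm 4.24 m, giving F × 4.24 clockwise.
Στ = 0 ⇒ F × 4.24 = 150.8 ⇒ F = 150.8 / 4.24 = 35.6 N.

F ≈ 35.6 N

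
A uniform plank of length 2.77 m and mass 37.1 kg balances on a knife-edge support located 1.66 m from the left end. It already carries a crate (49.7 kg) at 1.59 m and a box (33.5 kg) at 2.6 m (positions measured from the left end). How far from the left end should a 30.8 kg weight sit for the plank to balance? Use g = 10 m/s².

x ≈ 1.08 m from the left end

Take moments about the knife-edge support (at 1.66 m from the left end).
Beam weight: 37.1 × 10 = 371 N down at 1.385 m → arm 0.275 m, τ = 371 × 0.275 = 102 N·m counterclockwise.
Crate: 49.7 × 10 = 497 N down at 1.59 m → arm 0.07 m, τ = 497 × 0.07 = 34.79 N·m counterclockwise.
Box: 33.5 × 10 = 335 N down at 2.6 m → arm 0.94 m, τ = 335 × 0.94 = 314.9 N·m clockwise.
Net moment of existing loads = 178.1 N·m clockwise.
The weight weighs 30.8 × 10 = 308 N and must supply an equal counterclockwise moment, so its lever arm about the knife-edge support is 178.1 / 308 = 0.578 m.
That puts it at 1.66 − 0.578 = 1.08 m from the left end.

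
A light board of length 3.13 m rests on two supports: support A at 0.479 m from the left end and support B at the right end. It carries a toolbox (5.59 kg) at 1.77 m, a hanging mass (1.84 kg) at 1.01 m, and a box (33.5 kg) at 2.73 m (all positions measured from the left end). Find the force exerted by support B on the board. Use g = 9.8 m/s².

R_B ≈ 309 N

Choose support A as the axis so its reaction then has zero moment arm.
Toolbox: 5.59 × 9.8 = 54.78 N down at 1.77 m → arm 1.291 m, τ = 54.78 × 1.291 = 70.72 N·m clockwise.
Hanging mass: 1.84 × 9.8 = 18.03 N down at 1.01 m → arm 0.531 m, τ = 18.03 × 0.531 = 9.574 N·m clockwise.
Box: 33.5 × 9.8 = 328.3 N down at 2.73 m → arm 2.251 m, τ = 328.3 × 2.251 = 739 N·m clockwise.
Net load moment about support A = 819.3 N·m clockwise.
Reaction R at support B is upward at 3.13 m, arm 2.651 m → moment R × 2.651 counterclockwise.
Setting net torque to zero: R × 2.651 = 819.3 → R = 309 N.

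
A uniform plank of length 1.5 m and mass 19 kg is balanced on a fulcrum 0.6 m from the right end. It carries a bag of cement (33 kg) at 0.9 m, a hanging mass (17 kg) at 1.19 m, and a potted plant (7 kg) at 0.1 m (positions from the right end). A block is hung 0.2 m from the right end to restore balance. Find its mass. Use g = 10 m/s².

Take moments about the fulcrum (at 0.6 m from the right end).
Beam weight: 19 × 10 = 190 N down at 0.75 m → arm 0.15 m, τ = 190 × 0.15 = 28.5 N·m counterclockwise.
Bag of cement: 33 × 10 = 330 N down at 0.9 m → arm 0.3 m, τ = 330 × 0.3 = 99 N·m counterclockwise.
Hanging mass: 17 × 10 = 170 N down at 1.19 m → arm 0.59 m, τ = 170 × 0.59 = 100.3 N·m counterclockwise.
Potted plant: 7 × 10 = 70 N down at 0.1 m → arm 0.5 m, τ = 70 × 0.5 = 35 N·m clockwise.
Net moment of known loads = 192.8 N·m counterclockwise.
An unknown mass m at 0.2 m has arm 0.4 m; its moment is m·g·0.4 clockwise.
Στ = 0 ⇒ m × 10 × 0.4 = 192.8 ⇒ m = 192.8 / (10 × 0.4) = 48.2 kg.

m ≈ 48.2 kg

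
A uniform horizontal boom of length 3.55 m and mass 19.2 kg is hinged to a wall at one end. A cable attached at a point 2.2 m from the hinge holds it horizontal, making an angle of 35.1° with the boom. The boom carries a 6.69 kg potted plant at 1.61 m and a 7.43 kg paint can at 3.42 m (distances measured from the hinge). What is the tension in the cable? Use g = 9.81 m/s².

About the hinge:
Beam weight: 19.2 × 9.81 = 188.4 N down at 1.775 m → arm 1.775 m, τ = 188.4 × 1.775 = 334.4 N·m clockwise.
Potted plant: 6.69 × 9.81 = 65.63 N down at 1.61 m → arm 1.61 m, τ = 65.63 × 1.61 = 105.7 N·m clockwise.
Paint can: 7.43 × 9.81 = 72.89 N down at 3.42 m → arm 3.42 m, τ = 72.89 × 3.42 = 249.3 N·m clockwise.
Total clockwise load moment = 689.4 N·m.
The cable tension T acts at 2.2 m; only its component perpendicular to the boom, T sinθ, produces torque. sin 35.1° = 0.575.
Setting net torque to zero: T × 2.2 × 0.575 = 689.4 → T = 689.4 / 1.265 = 545 N.

T ≈ 545 N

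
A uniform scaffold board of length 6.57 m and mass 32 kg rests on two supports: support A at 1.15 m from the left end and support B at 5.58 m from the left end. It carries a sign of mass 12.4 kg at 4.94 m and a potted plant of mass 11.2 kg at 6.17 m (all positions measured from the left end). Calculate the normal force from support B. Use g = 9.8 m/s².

R_B ≈ 379 N

Sum moments about support A (its reaction then has zero moment arm).
Beam weight: 32 × 9.8 = 313.6 N down at 3.285 m → arm 2.135 m, τ = 313.6 × 2.135 = 669.5 N·m clockwise.
Sign: 12.4 × 9.8 = 121.5 N down at 4.94 m → arm 3.79 m, τ = 121.5 × 3.79 = 460.5 N·m clockwise.
Potted plant: 11.2 × 9.8 = 109.8 N down at 6.17 m → arm 5.02 m, τ = 109.8 × 5.02 = 551.2 N·m clockwise.
Net load moment about support A = 1681 N·m clockwise.
Reaction R at support B is upward at 5.58 m, arm 4.43 m → moment R × 4.43 counterclockwise.
For rotational equilibrium, R × 4.43 = 1681, so R = 379 N.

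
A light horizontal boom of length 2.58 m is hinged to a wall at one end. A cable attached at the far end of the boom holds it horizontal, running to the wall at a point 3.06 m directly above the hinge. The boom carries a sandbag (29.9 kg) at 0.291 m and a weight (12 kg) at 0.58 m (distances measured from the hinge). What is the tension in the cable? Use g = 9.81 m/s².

T ≈ 77.9 N

Sum moments about the hinge (the unknown hinge reaction has zero arm there).
Sandbag: 29.9 × 9.81 = 293.3 N down at 0.291 m → arm 0.291 m, τ = 293.3 × 0.291 = 85.35 N·m clockwise.
Weight: 12 × 9.81 = 117.7 N down at 0.58 m → arm 0.58 m, τ = 117.7 × 0.58 = 68.27 N·m clockwise.
Total clockwise load moment = 153.6 N·m.
The cable tension T acts at 2.58 m; only its component perpendicular to the boom, T sinθ, produces torque. sinθ = h/√(h²+d²) = 3.06/√(3.06²+2.58²) = 0.7645.
For rotational equilibrium, T × 2.58 × 0.7645 = 153.6, so T = 153.6 / 1.972 = 77.9 N.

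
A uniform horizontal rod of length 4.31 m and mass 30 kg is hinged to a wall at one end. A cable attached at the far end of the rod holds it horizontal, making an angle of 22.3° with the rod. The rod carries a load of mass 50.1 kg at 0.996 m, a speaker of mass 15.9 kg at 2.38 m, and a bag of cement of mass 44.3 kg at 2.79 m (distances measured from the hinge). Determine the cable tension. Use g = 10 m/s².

T ≈ 1690 N

About the hinge:
Beam weight: 30 × 10 = 300 N down at 2.155 m → arm 2.155 m, τ = 300 × 2.155 = 646.5 N·m clockwise.
Load: 50.1 × 10 = 501 N down at 0.996 m → arm 0.996 m, τ = 501 × 0.996 = 499 N·m clockwise.
Speaker: 15.9 × 10 = 159 N down at 2.38 m → arm 2.38 m, τ = 159 × 2.38 = 378.4 N·m clockwise.
Bag of cement: 44.3 × 10 = 443 N down at 2.79 m → arm 2.79 m, τ = 443 × 2.79 = 1236 N·m clockwise.
Total clockwise load moment = 2760 N·m.
The cable tension T acts at 4.31 m; only its component perpendicular to the rod, T sinθ, produces torque. sin 22.3° = 0.3795.
Balancing moments: T × 4.31 × 0.3795 = 2760, giving T = 2760 / 1.636 = 1690 N.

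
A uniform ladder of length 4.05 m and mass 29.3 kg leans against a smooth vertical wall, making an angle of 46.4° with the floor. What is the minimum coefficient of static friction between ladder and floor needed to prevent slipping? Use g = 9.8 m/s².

μ_min ≈ 0.476

Choose the foot of the ladder as the axis so the floor normal and friction both act there and drop out.
Ladder weight 29.3×9.8 = 287.1 N acts at 2.025 m along the ladder; its horizontal arm is 2.025·cos46.4° = 1.396 m → τ = 400.8 N·m clockwise.
Wall normal N acts horizontally at the top; its moment arm is the height L sinθ = 4.05·sin46.4° = 2.933 m, counterclockwise.
Στ = 0 ⇒ N × 2.933 = 400.8 ⇒ N = 136.7 N.
ΣFx = 0 ⇒ f = N_wall = 136.7 N. ΣFy = 0 ⇒ N_floor = 287.1 N.
μ_min = f / N_floor = 136.7 / 287.1 = 0.476.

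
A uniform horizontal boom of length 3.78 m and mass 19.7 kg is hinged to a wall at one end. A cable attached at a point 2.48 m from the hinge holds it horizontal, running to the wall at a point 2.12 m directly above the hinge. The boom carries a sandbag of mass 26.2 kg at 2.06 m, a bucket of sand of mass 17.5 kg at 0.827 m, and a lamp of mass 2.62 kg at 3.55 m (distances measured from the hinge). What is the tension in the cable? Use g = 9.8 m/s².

Sum moments about the hinge (the unknown hinge reaction has zero arm there).
Beam weight: 19.7 × 9.8 = 193.1 N down at 1.89 m → arm 1.89 m, τ = 193.1 × 1.89 = 365 N·m clockwise.
Sandbag: 26.2 × 9.8 = 256.8 N down at 2.06 m → arm 2.06 m, τ = 256.8 × 2.06 = 529 N·m clockwise.
Bucket of sand: 17.5 × 9.8 = 171.5 N down at 0.827 m → arm 0.827 m, τ = 171.5 × 0.827 = 141.8 N·m clockwise.
Lamp: 2.62 × 9.8 = 25.68 N down at 3.55 m → arm 3.55 m, τ = 25.68 × 3.55 = 91.16 N·m clockwise.
Total clockwise load moment = 1127 N·m.
The cable tension T acts at 2.48 m; only its component perpendicular to the boom, T sinθ, produces torque. sinθ = h/√(h²+d²) = 2.12/√(2.12²+2.48²) = 0.6498.
Balancing moments: T × 2.48 × 0.6498 = 1127, giving T = 1127 / 1.612 = 699 N.

T ≈ 699 N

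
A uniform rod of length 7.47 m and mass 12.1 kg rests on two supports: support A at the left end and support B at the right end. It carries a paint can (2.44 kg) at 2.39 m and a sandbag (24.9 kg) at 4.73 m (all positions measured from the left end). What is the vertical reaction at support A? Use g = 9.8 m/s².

About support B:
Beam weight: 12.1 × 9.8 = 118.6 N down at 3.735 m → arm 3.735 m, τ = 118.6 × 3.735 = 443 N·m counterclockwise.
Paint can: 2.44 × 9.8 = 23.91 N down at 2.39 m → arm 5.08 m, τ = 23.91 × 5.08 = 121.5 N·m counterclockwise.
Sandbag: 24.9 × 9.8 = 244 N down at 4.73 m → arm 2.74 m, τ = 244 × 2.74 = 668.6 N·m counterclockwise.
Net load moment about support B = 1233 N·m counterclockwise.
Reaction R at support A is upward at 0 m, arm 7.47 m → moment R × 7.47 clockwise.
Setting net torque to zero: R × 7.47 = 1233 → R = 165 N.

R_A ≈ 165 N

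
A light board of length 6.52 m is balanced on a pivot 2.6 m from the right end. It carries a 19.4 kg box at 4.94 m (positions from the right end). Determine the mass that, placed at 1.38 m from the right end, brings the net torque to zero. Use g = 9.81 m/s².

About the pivot (at 2.6 m from the right end):
Box: 19.4 × 9.81 = 190.3 N down at 4.94 m → arm 2.34 m, τ = 190.3 × 2.34 = 445.3 N·m counterclockwise.
Net moment of known loads = 445.3 N·m counterclockwise.
An unknown mass m at 1.38 m has arm 1.22 m; its moment is m·g·1.22 clockwise.
Setting net torque to zero: m × 9.81 × 1.22 = 445.3 → m = 445.3 / (9.81 × 1.22) = 37.2 kg.

m ≈ 37.2 kg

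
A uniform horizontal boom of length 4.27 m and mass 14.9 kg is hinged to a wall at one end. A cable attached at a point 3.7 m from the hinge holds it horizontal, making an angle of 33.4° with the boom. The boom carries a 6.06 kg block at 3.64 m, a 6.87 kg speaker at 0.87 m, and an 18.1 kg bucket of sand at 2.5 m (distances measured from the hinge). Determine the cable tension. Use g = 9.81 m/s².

T ≈ 506 N

Sum moments about the hinge (the unknown hinge reaction has zero arm there).
Beam weight: 14.9 × 9.81 = 146.2 N down at 2.135 m → arm 2.135 m, τ = 146.2 × 2.135 = 312.1 N·m clockwise.
Block: 6.06 × 9.81 = 59.45 N down at 3.64 m → arm 3.64 m, τ = 59.45 × 3.64 = 216.4 N·m clockwise.
Speaker: 6.87 × 9.81 = 67.39 N down at 0.87 m → arm 0.87 m, τ = 67.39 × 0.87 = 58.63 N·m clockwise.
Bucket of sand: 18.1 × 9.81 = 177.6 N down at 2.5 m → arm 2.5 m, τ = 177.6 × 2.5 = 444 N·m clockwise.
Total clockwise load moment = 1031 N·m.
The cable tension T acts at 3.7 m; only its component perpendicular to the boom, T sinθ, produces torque. sin 33.4° = 0.5505.
Setting net torque to zero: T × 3.7 × 0.5505 = 1031 → T = 1031 / 2.037 = 506 N.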